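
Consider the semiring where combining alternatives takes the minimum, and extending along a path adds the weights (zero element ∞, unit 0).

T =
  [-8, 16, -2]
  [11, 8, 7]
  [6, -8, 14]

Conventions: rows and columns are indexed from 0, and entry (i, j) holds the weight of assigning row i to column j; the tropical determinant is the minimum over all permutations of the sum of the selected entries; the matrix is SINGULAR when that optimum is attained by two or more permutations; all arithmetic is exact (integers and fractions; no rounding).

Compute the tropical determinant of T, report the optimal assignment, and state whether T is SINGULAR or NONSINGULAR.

σ = (0, 1, 2): (-8) + 8 + 14 = 14
σ = (0, 2, 1): (-8) + 7 + (-8) = -9
σ = (1, 0, 2): 16 + 11 + 14 = 41
σ = (1, 2, 0): 16 + 7 + 6 = 29
σ = (2, 0, 1): (-2) + 11 + (-8) = 1
σ = (2, 1, 0): (-2) + 8 + 6 = 12
Optimal value attained by: σ = (0, 2, 1).
Answer: det⊕(T) = -9; verdict: NONSINGULAR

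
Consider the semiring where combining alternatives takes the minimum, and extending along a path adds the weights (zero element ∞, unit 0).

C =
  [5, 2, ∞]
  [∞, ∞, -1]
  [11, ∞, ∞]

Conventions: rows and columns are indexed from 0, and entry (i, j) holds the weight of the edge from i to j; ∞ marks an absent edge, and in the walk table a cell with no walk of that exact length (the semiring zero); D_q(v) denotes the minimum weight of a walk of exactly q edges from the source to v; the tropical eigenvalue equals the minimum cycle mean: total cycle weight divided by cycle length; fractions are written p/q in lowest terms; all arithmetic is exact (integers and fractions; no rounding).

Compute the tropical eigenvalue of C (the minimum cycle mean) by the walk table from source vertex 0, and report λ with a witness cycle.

q=0: [0, ∞, ∞]
q=1: [5, 2, ∞]
q=2: [10, 7, 1]
q=3: [12, 12, 6]
Optimal cycle mean attained by: cycle 0->1->2->0, total 2 + (-1) + 11, length 3.
Answer: λ = 4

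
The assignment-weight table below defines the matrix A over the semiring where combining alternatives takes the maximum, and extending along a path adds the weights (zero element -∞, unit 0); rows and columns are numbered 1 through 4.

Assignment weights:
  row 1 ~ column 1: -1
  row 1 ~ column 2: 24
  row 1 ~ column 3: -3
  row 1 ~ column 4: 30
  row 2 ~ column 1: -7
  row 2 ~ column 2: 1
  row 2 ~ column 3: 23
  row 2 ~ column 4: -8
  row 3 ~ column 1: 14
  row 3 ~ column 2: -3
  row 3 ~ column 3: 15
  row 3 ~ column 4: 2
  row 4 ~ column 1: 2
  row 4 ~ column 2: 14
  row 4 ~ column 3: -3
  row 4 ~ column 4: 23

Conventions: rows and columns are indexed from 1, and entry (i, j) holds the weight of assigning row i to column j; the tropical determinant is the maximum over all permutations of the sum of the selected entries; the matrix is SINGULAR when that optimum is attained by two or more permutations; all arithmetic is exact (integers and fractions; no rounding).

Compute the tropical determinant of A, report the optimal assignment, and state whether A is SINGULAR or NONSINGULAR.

σ = (1, 2, 3, 4): (-1) + 1 + 15 + 23 = 38
σ = (1, 2, 4, 3): (-1) + 1 + 2 + (-3) = -1
σ = (1, 3, 2, 4): (-1) + 23 + (-3) + 23 = 42
σ = (1, 3, 4, 2): (-1) + 23 + 2 + 14 = 38
σ = (1, 4, 2, 3): (-1) + (-8) + (-3) + (-3) = -15
σ = (1, 4, 3, 2): (-1) + (-8) + 15 + 14 = 20
σ = (2, 1, 3, 4): 24 + (-7) + 15 + 23 = 55
σ = (2, 1, 4, 3): 24 + (-7) + 2 + (-3) = 16
σ = (2, 3, 1, 4): 24 + 23 + 14 + 23 = 84
σ = (2, 3, 4, 1): 24 + 23 + 2 + 2 = 51
σ = (2, 4, 1, 3): 24 + (-8) + 14 + (-3) = 27
σ = (2, 4, 3, 1): 24 + (-8) + 15 + 2 = 33
σ = (3, 1, 2, 4): (-3) + (-7) + (-3) + 23 = 10
σ = (3, 1, 4, 2): (-3) + (-7) + 2 + 14 = 6
σ = (3, 2, 1, 4): (-3) + 1 + 14 + 23 = 35
σ = (3, 2, 4, 1): (-3) + 1 + 2 + 2 = 2
σ = (3, 4, 1, 2): (-3) + (-8) + 14 + 14 = 17
σ = (3, 4, 2, 1): (-3) + (-8) + (-3) + 2 = -12
σ = (4, 1, 2, 3): 30 + (-7) + (-3) + (-3) = 17
σ = (4, 1, 3, 2): 30 + (-7) + 15 + 14 = 52
σ = (4, 2, 1, 3): 30 + 1 + 14 + (-3) = 42
σ = (4, 2, 3, 1): 30 + 1 + 15 + 2 = 48
σ = (4, 3, 1, 2): 30 + 23 + 14 + 14 = 81
σ = (4, 3, 2, 1): 30 + 23 + (-3) + 2 = 52
Optimal value attained by: σ = (2, 3, 1, 4).
Answer: det⊕(A) = 84; verdict: NONSINGULAR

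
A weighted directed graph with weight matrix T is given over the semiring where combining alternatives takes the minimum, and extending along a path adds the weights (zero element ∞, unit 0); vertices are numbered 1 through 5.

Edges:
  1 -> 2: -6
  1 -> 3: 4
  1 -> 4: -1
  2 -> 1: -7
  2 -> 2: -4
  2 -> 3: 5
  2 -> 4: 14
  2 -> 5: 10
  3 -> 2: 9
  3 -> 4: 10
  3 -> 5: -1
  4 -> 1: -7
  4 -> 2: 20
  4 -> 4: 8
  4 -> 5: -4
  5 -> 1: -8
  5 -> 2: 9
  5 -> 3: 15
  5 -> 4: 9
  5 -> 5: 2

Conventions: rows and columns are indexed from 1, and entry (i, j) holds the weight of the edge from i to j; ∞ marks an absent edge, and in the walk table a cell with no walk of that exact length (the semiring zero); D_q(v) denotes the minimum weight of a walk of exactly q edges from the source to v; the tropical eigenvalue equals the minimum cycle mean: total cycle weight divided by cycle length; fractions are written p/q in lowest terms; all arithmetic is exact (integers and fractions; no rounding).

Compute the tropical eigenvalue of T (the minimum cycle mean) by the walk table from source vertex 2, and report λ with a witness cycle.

q=0: [∞, 0, ∞, ∞, ∞]
q=1: [-7, -4, 5, 14, 10]
q=2: [-11, -13, -3, -8, 4]
q=3: [-20, -17, -8, -12, -12]
q=4: [-24, -26, -16, -21, -16]
q=5: [-33, -30, -21, -25, -25]
Optimal cycle mean attained by: cycle 1->2->1, total (-6) + (-7), length 2.
Answer: λ = -13/2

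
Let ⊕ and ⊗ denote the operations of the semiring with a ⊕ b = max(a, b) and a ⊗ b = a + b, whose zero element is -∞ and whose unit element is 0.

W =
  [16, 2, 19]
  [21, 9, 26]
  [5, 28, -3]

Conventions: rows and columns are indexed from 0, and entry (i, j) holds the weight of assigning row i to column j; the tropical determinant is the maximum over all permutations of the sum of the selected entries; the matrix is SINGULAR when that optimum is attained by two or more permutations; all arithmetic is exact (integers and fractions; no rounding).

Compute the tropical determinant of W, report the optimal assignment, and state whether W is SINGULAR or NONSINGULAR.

σ = (0, 1, 2): 16 + 9 + (-3) = 22
σ = (0, 2, 1): 16 + 26 + 28 = 70
σ = (1, 0, 2): 2 + 21 + (-3) = 20
σ = (1, 2, 0): 2 + 26 + 5 = 33
σ = (2, 0, 1): 19 + 21 + 28 = 68
σ = (2, 1, 0): 19 + 9 + 5 = 33
Optimal value attained by: σ = (0, 2, 1).
Answer: det⊕(W) = 70; verdict: NONSINGULAR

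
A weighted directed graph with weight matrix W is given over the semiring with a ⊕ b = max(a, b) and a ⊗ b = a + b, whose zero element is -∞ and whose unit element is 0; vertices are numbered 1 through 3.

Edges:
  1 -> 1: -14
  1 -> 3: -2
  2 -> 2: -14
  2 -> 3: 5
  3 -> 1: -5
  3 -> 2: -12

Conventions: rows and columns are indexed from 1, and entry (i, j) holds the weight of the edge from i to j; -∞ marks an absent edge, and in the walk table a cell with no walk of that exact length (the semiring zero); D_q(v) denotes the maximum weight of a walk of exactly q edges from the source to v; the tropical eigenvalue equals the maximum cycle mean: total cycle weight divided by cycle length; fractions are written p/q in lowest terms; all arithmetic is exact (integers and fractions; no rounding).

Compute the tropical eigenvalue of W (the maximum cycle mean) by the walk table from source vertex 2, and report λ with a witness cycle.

q=0: [-∞, 0, -∞]
q=1: [-∞, -14, 5]
q=2: [0, -7, -9]
q=3: [-14, -21, -2]
Optimal cycle mean attained by: cycle 1->3->1, total (-2) + (-5), length 2.
Answer: λ = -7/2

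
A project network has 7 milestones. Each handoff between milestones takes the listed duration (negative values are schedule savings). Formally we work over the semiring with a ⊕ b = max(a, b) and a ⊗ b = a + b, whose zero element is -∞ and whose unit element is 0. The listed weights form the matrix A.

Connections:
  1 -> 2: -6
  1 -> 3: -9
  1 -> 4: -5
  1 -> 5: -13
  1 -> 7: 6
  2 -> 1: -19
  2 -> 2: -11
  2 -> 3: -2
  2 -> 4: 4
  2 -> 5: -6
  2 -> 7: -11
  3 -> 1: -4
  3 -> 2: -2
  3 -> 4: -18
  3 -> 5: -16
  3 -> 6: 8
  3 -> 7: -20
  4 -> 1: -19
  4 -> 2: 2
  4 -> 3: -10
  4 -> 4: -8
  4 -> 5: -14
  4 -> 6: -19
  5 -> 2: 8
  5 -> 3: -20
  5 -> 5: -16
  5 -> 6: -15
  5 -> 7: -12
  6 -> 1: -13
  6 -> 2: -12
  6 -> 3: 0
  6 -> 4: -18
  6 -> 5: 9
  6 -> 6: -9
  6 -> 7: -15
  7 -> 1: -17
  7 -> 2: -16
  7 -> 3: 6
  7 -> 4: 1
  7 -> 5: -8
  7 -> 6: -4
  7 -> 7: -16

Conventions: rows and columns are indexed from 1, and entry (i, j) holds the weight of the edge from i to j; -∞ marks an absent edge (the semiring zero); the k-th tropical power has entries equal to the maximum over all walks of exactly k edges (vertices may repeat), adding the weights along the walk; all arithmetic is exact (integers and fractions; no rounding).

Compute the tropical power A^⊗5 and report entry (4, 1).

A^⊗2:
  [-11, -3, 12, 7, -2, 2, -10]
  [-6, 6, -5, -4, -10, 6, -13]
  [-5, -4, 8, 2, 17, -1, 2]
  [-14, -6, 0, 6, -4, -2, -9]
  [-11, -3, 6, 12, 2, -12, -3]
  [-4, 17, -9, -8, 0, 8, -3]
  [2, 4, -4, -7, 5, 14, -11]
A^⊗3:
  [8, 10, 2, 1, 11, 20, -5]
  [-7, -2, 6, 10, 15, 3, 0]
  [4, 25, 8, 3, 8, 16, 5]
  [-4, 8, -2, -2, 7, 8, -8]
  [2, 14, 3, 4, -2, 14, -5]
  [-2, 8, 15, 21, 17, -1, 6]
  [1, 13, 14, 8, 23, 5, 8]
A^⊗4:
  [7, 19, 20, 14, 29, 11, 14]
  [2, 23, 6, 2, 12, 14, 3]
  [6, 16, 23, 29, 25, 16, 14]
  [-5, 15, 8, 12, 17, 6, 2]
  [1, 6, 14, 18, 23, 11, 8]
  [11, 25, 12, 13, 8, 23, 5]
  [10, 31, 14, 17, 14, 22, 11]
A^⊗5:
  [16, 37, 20, 23, 20, 28, 17]
  [4, 20, 21, 27, 23, 14, 12]
  [19, 33, 20, 21, 25, 31, 13]
  [4, 25, 13, 19, 15, 16, 5]
  [10, 31, 14, 10, 20, 22, 11]
  [10, 16, 23, 29, 32, 20, 17]
  [12, 22, 29, 35, 31, 22, 20]
Key observation: the optimum is the walk 4->2->3->6->3->1, with weight 2 + (-2) + 8 + 0 + (-4) = 4.
Optimal value attained by: walk 4->2->3->6->3->1.
Answer: (A^⊗5)[4][1] = 4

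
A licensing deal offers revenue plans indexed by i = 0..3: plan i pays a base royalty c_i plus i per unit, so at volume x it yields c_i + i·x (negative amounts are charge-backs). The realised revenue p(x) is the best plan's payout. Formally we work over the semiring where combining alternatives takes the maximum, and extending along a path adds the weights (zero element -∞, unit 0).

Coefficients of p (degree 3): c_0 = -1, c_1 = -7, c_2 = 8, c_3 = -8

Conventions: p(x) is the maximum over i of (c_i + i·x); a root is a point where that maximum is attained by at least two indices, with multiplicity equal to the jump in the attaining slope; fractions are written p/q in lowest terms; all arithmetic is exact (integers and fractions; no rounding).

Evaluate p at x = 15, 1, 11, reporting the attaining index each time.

p(15) = max(-1+0·15=-1, -7+1·15=8, 8+2·15=38, -8+3·15=37) = 38 (attained by i=2)
p(1) = max(-1+0·1=-1, -7+1·1=-6, 8+2·1=10, -8+3·1=-5) = 10 (attained by i=2)
p(11) = max(-1+0·11=-1, -7+1·11=4, 8+2·11=30, -8+3·11=25) = 30 (attained by i=2)
Answer: p(15) = 38; p(1) = 10; p(11) = 30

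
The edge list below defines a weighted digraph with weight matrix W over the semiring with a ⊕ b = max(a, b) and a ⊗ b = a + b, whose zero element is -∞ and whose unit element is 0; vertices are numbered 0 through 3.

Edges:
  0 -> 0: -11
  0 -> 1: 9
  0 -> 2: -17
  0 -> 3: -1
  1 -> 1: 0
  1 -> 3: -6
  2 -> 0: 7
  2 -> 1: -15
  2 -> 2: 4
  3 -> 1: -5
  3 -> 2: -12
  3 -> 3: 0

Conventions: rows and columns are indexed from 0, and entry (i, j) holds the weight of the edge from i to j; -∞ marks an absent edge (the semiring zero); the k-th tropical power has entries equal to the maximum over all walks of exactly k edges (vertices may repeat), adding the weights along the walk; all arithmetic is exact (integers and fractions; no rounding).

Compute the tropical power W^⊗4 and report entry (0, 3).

W^⊗2:
  [-10, 9, -13, 3]
  [-∞, 0, -18, -6]
  [11, 16, 8, 6]
  [-5, -5, -8, 0]
W^⊗3:
  [-6, 9, -9, 3]
  [-11, 0, -14, -6]
  [15, 20, 12, 10]
  [-1, 4, -4, 0]
W^⊗4:
  [-2, 9, -5, 3]
  [-7, 0, -10, -6]
  [19, 24, 16, 14]
  [3, 8, 0, 0]
Key observation: the optimum is the walk 0->1->1->1->3, with weight 9 + 0 + 0 + (-6) = 3.
Optimal value attained by: walk 0->1->1->1->3.
Answer: (W^⊗4)[0][3] = 3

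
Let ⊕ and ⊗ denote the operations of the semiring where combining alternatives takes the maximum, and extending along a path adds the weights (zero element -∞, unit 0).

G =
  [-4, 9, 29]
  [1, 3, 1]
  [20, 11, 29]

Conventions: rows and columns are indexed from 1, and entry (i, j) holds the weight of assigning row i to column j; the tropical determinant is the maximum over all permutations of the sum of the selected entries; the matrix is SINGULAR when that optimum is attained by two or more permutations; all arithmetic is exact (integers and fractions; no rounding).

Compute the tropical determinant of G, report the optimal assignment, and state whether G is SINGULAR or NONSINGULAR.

σ = (1, 2, 3): (-4) + 3 + 29 = 28
σ = (1, 3, 2): (-4) + 1 + 11 = 8
σ = (2, 1, 3): 9 + 1 + 29 = 39
σ = (2, 3, 1): 9 + 1 + 20 = 30
σ = (3, 1, 2): 29 + 1 + 11 = 41
σ = (3, 2, 1): 29 + 3 + 20 = 52
Optimal value attained by: σ = (3, 2, 1).
Answer: det⊕(G) = 52; verdict: NONSINGULAR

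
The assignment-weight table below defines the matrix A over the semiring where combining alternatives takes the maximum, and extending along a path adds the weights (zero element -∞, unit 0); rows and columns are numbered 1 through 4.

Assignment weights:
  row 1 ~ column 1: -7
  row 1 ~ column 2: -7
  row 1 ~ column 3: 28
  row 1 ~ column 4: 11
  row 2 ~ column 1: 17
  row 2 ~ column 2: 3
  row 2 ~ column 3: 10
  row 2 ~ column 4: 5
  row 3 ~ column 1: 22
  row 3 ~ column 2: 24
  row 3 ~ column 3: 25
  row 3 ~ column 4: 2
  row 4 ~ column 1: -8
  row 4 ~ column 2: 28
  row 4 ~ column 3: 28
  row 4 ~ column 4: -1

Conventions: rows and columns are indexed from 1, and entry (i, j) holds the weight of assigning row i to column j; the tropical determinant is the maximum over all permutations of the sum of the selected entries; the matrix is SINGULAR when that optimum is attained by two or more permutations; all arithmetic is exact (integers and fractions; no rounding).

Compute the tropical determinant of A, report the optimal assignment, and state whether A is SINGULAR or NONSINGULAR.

σ = (1, 2, 3, 4): (-7) + 3 + 25 + (-1) = 20
σ = (1, 2, 4, 3): (-7) + 3 + 2 + 28 = 26
σ = (1, 3, 2, 4): (-7) + 10 + 24 + (-1) = 26
σ = (1, 3, 4, 2): (-7) + 10 + 2 + 28 = 33
σ = (1, 4, 2, 3): (-7) + 5 + 24 + 28 = 50
σ = (1, 4, 3, 2): (-7) + 5 + 25 + 28 = 51
σ = (2, 1, 3, 4): (-7) + 17 + 25 + (-1) = 34
σ = (2, 1, 4, 3): (-7) + 17 + 2 + 28 = 40
σ = (2, 3, 1, 4): (-7) + 10 + 22 + (-1) = 24
σ = (2, 3, 4, 1): (-7) + 10 + 2 + (-8) = -3
σ = (2, 4, 1, 3): (-7) + 5 + 22 + 28 = 48
σ = (2, 4, 3, 1): (-7) + 5 + 25 + (-8) = 15
σ = (3, 1, 2, 4): 28 + 17 + 24 + (-1) = 68
σ = (3, 1, 4, 2): 28 + 17 + 2 + 28 = 75
σ = (3, 2, 1, 4): 28 + 3 + 22 + (-1) = 52
σ = (3, 2, 4, 1): 28 + 3 + 2 + (-8) = 25
σ = (3, 4, 1, 2): 28 + 5 + 22 + 28 = 83
σ = (3, 4, 2, 1): 28 + 5 + 24 + (-8) = 49
σ = (4, 1, 2, 3): 11 + 17 + 24 + 28 = 80
σ = (4, 1, 3, 2): 11 + 17 + 25 + 28 = 81
σ = (4, 2, 1, 3): 11 + 3 + 22 + 28 = 64
σ = (4, 2, 3, 1): 11 + 3 + 25 + (-8) = 31
σ = (4, 3, 1, 2): 11 + 10 + 22 + 28 = 71
σ = (4, 3, 2, 1): 11 + 10 + 24 + (-8) = 37
Optimal value attained by: σ = (3, 4, 1, 2).
Answer: det⊕(A) = 83; verdict: NONSINGULAR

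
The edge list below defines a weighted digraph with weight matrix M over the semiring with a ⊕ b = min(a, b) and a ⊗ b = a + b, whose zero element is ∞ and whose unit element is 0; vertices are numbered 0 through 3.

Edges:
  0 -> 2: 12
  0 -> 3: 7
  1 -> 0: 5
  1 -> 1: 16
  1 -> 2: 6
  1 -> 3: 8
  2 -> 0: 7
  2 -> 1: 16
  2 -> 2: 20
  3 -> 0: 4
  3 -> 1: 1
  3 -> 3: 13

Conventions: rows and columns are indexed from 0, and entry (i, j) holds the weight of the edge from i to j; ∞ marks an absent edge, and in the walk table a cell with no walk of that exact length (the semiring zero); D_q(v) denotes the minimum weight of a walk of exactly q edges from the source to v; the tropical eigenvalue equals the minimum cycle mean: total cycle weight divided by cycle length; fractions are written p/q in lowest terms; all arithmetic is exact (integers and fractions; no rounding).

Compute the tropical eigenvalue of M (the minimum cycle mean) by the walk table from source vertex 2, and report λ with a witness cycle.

q=0: [∞, ∞, 0, ∞]
q=1: [7, 16, 20, ∞]
q=2: [21, 32, 19, 14]
q=3: [18, 15, 33, 27]
q=4: [20, 28, 21, 23]
Optimal cycle mean attained by: cycle 0->3->1->0, total 7 + 1 + 5, length 3.
Answer: λ = 13/3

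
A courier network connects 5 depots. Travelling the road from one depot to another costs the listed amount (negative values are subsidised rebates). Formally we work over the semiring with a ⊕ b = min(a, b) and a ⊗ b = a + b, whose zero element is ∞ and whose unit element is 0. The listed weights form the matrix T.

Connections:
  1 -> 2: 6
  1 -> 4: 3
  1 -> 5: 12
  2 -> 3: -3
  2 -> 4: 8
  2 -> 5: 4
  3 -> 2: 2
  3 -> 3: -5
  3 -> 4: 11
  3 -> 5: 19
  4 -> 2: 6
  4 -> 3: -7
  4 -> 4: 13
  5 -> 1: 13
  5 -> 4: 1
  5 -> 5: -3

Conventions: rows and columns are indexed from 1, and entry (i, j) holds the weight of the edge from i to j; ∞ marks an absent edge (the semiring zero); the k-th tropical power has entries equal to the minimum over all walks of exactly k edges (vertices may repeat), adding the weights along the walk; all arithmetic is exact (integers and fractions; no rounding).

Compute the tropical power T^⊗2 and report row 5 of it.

T^⊗2:
  [25, 9, -4, 13, 9]
  [17, -1, -8, 5, 1]
  [32, -3, -10, 6, 6]
  [∞, -5, -12, 4, 10]
  [10, 7, -6, -2, -6]
Answer: row 5 of T^⊗2 = [10, 7, -6, -2, -6]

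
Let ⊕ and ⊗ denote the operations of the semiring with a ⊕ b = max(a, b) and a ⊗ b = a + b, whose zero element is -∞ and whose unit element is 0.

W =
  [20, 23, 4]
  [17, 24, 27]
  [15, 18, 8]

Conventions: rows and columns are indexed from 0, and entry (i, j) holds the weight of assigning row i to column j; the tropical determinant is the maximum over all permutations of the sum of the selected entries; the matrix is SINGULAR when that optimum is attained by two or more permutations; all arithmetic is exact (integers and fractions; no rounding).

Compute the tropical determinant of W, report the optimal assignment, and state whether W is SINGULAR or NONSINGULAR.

σ = (0, 1, 2): 20 + 24 + 8 = 52
σ = (0, 2, 1): 20 + 27 + 18 = 65
σ = (1, 0, 2): 23 + 17 + 8 = 48
σ = (1, 2, 0): 23 + 27 + 15 = 65
σ = (2, 0, 1): 4 + 17 + 18 = 39
σ = (2, 1, 0): 4 + 24 + 15 = 43
Optimal value attained by: σ = (0, 2, 1).
Answer: det⊕(W) = 65; verdict: SINGULAR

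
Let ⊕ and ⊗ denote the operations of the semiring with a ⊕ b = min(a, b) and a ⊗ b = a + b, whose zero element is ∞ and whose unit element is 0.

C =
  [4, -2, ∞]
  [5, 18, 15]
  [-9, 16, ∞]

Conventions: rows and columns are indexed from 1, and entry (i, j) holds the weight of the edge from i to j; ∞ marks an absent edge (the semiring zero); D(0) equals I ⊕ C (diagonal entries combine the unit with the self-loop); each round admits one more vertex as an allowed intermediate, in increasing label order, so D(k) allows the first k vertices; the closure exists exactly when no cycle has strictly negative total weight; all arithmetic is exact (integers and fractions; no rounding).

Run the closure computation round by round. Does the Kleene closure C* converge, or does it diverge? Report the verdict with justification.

D(0):
  [0, -2, ∞]
  [5, 0, 15]
  [-9, 16, 0]
D(1):
  [0, -2, ∞]
  [5, 0, 15]
  [-9, -11, 0]
D(2):
  [0, -2, 13]
  [5, 0, 15]
  [-9, -11, 0]
D(3):
  [0, -2, 13]
  [5, 0, 15]
  [-9, -11, 0]
Key observation: every diagonal entry stays at the unit through all rounds, so no improving cycle exists.
Answer: CONVERGES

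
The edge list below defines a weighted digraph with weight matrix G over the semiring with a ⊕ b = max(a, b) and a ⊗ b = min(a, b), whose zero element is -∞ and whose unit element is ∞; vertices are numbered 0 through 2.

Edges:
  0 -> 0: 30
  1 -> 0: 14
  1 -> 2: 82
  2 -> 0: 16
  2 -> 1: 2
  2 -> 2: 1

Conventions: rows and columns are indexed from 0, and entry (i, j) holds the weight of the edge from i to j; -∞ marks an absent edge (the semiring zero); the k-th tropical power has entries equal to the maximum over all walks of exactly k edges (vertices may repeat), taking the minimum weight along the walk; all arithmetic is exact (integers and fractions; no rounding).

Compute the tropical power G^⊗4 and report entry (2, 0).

G^⊗2:
  [30, -∞, -∞]
  [16, 2, 1]
  [16, 1, 2]
G^⊗3:
  [30, -∞, -∞]
  [16, 1, 2]
  [16, 2, 1]
G^⊗4:
  [30, -∞, -∞]
  [16, 2, 1]
  [16, 1, 2]
Key observation: the optimum is the walk 2->0->0->0->0, with weight 16 min 30 min 30 min 30 = 16.
Optimal value attained by: walk 2->0->0->0->0.
Answer: (G^⊗4)[2][0] = 16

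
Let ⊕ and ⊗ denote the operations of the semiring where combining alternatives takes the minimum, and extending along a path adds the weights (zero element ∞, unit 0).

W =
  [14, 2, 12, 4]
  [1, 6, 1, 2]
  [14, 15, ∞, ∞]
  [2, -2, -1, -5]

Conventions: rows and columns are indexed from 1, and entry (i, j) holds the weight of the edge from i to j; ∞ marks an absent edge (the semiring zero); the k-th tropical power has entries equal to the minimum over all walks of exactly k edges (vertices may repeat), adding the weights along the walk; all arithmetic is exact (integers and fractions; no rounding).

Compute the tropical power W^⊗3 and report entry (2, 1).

W^⊗2:
  [3, 2, 3, -1]
  [4, 0, 1, -3]
  [16, 16, 16, 17]
  [-3, -7, -6, -10]
W^⊗3:
  [1, -3, -2, -6]
  [-1, -5, -4, -8]
  [17, 15, 16, 12]
  [-8, -12, -11, -15]
Key observation: the optimum is the walk 2->4->4->1, with weight 2 + (-5) + 2 = -1.
Optimal value attained by: walk 2->4->4->1.
Answer: (W^⊗3)[2][1] = -1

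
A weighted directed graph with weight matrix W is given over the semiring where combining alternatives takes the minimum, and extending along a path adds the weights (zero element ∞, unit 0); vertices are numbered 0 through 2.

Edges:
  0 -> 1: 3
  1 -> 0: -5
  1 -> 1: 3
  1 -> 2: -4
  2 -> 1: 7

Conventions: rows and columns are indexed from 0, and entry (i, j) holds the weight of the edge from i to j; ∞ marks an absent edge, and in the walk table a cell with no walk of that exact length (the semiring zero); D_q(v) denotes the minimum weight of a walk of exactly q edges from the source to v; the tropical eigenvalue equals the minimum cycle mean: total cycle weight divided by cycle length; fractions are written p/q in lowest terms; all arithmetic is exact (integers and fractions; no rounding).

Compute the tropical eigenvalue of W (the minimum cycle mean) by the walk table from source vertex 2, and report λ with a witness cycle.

q=0: [∞, ∞, 0]
q=1: [∞, 7, ∞]
q=2: [2, 10, 3]
q=3: [5, 5, 6]
Optimal cycle mean attained by: cycle 0->1->0, total 3 + (-5), length 2.
Answer: λ = -1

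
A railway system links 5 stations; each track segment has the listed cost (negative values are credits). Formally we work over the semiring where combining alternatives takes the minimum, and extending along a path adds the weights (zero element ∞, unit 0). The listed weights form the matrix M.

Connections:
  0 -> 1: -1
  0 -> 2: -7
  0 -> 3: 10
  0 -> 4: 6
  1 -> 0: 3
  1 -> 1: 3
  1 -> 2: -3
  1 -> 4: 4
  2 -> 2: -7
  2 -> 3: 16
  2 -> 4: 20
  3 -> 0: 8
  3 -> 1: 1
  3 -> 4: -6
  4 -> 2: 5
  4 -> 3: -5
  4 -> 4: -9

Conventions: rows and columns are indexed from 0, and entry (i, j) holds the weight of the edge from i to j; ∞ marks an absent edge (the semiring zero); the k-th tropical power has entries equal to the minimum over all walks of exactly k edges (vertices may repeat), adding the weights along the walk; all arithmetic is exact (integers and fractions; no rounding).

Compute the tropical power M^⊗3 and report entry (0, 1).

M^⊗2:
  [2, 2, -14, 1, -3]
  [6, 2, -10, -1, -5]
  [24, 17, -14, 9, 10]
  [4, 4, -2, -11, -15]
  [3, -4, -4, -14, -18]
M^⊗3:
  [5, 1, -21, -8, -12]
  [5, 0, -17, -10, -14]
  [17, 10, -21, 2, 1]
  [-3, -10, -10, -20, -24]
  [-6, -13, -13, -23, -27]
Key observation: the optimum is the walk 0->1->0->1, with weight (-1) + 3 + (-1) = 1.
Optimal value attained by: walk 0->1->0->1.
Answer: (M^⊗3)[0][1] = 1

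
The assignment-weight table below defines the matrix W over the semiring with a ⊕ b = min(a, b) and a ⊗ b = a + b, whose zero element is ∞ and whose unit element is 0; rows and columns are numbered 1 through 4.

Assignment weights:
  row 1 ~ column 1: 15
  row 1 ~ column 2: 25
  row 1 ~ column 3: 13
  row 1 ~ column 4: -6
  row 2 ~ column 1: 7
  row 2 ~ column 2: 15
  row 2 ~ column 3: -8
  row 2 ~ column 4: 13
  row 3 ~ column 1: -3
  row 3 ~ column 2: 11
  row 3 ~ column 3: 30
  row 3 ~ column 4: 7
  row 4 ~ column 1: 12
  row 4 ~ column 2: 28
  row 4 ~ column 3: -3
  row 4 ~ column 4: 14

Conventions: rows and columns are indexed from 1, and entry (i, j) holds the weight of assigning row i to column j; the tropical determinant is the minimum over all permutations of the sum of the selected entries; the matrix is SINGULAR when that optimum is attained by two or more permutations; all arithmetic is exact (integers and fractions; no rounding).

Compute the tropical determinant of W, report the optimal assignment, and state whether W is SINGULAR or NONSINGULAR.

σ = (1, 2, 3, 4): 15 + 15 + 30 + 14 = 74
σ = (1, 2, 4, 3): 15 + 15 + 7 + (-3) = 34
σ = (1, 3, 2, 4): 15 + (-8) + 11 + 14 = 32
σ = (1, 3, 4, 2): 15 + (-8) + 7 + 28 = 42
σ = (1, 4, 2, 3): 15 + 13 + 11 + (-3) = 36
σ = (1, 4, 3, 2): 15 + 13 + 30 + 28 = 86
σ = (2, 1, 3, 4): 25 + 7 + 30 + 14 = 76
σ = (2, 1, 4, 3): 25 + 7 + 7 + (-3) = 36
σ = (2, 3, 1, 4): 25 + (-8) + (-3) + 14 = 28
σ = (2, 3, 4, 1): 25 + (-8) + 7 + 12 = 36
σ = (2, 4, 1, 3): 25 + 13 + (-3) + (-3) = 32
σ = (2, 4, 3, 1): 25 + 13 + 30 + 12 = 80
σ = (3, 1, 2, 4): 13 + 7 + 11 + 14 = 45
σ = (3, 1, 4, 2): 13 + 7 + 7 + 28 = 55
σ = (3, 2, 1, 4): 13 + 15 + (-3) + 14 = 39
σ = (3, 2, 4, 1): 13 + 15 + 7 + 12 = 47
σ = (3, 4, 1, 2): 13 + 13 + (-3) + 28 = 51
σ = (3, 4, 2, 1): 13 + 13 + 11 + 12 = 49
σ = (4, 1, 2, 3): (-6) + 7 + 11 + (-3) = 9
σ = (4, 1, 3, 2): (-6) + 7 + 30 + 28 = 59
σ = (4, 2, 1, 3): (-6) + 15 + (-3) + (-3) = 3
σ = (4, 2, 3, 1): (-6) + 15 + 30 + 12 = 51
σ = (4, 3, 1, 2): (-6) + (-8) + (-3) + 28 = 11
σ = (4, 3, 2, 1): (-6) + (-8) + 11 + 12 = 9
Optimal value attained by: σ = (4, 2, 1, 3).
Answer: det⊕(W) = 3; verdict: NONSINGULAR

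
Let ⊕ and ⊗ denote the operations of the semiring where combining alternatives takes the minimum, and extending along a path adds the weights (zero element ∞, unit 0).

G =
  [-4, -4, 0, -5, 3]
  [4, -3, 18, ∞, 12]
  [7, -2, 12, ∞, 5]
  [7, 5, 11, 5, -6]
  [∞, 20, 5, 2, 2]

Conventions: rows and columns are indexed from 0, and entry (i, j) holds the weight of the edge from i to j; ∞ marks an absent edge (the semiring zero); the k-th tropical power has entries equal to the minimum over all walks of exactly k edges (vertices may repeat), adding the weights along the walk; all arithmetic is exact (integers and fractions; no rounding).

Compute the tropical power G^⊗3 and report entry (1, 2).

G^⊗2:
  [-8, -8, -4, -9, -11]
  [0, -6, 4, -1, 7]
  [2, -5, 7, 2, 7]
  [3, 2, -1, -4, -4]
  [9, 3, 7, 4, -4]
G^⊗3:
  [-12, -12, -8, -13, -15]
  [-4, -9, 0, -5, -7]
  [-2, -8, 2, -3, -4]
  [-1, -3, 1, -2, -10]
  [5, 0, 1, -2, -2]
Key observation: the optimum is the walk 1->0->0->2, with weight 4 + (-4) + 0 = 0.
Optimal value attained by: walk 1->0->0->2.
Answer: (G^⊗3)[1][2] = 0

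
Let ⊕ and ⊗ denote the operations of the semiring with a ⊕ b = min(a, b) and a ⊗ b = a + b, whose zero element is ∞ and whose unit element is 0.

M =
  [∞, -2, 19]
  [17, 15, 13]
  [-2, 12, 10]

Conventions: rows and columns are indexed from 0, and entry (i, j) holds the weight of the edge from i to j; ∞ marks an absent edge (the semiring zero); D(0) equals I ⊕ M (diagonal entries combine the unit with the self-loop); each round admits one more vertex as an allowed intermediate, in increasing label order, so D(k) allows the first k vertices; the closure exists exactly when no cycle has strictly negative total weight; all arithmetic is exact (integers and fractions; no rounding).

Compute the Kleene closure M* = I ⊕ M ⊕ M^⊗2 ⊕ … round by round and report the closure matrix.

D(0):
  [0, -2, 19]
  [17, 0, 13]
  [-2, 12, 0]
D(1):
  [0, -2, 19]
  [17, 0, 13]
  [-2, -4, 0]
D(2):
  [0, -2, 11]
  [17, 0, 13]
  [-2, -4, 0]
D(3):
  [0, -2, 11]
  [11, 0, 13]
  [-2, -4, 0]
Answer: M* = [[0, -2, 11], [11, 0, 13], [-2, -4, 0]]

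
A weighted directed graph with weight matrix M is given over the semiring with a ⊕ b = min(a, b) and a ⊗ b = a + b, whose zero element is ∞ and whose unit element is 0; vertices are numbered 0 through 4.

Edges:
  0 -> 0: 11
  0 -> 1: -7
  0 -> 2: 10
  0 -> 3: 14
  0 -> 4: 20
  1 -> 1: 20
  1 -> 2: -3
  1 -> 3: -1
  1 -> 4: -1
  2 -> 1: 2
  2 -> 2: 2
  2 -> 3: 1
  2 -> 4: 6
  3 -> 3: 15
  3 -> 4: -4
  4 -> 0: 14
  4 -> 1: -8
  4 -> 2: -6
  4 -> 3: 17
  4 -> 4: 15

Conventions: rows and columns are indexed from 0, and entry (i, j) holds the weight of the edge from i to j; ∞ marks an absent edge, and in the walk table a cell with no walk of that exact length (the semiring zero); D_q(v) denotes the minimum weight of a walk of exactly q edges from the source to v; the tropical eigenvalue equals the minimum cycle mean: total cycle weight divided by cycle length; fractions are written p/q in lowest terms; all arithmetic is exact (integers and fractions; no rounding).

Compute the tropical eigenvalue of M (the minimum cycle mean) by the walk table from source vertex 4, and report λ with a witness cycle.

q=0: [∞, ∞, ∞, ∞, 0]
q=1: [14, -8, -6, 17, 15]
q=2: [25, -4, -11, -9, -9]
q=3: [5, -17, -15, -10, -13]
q=4: [1, -21, -20, -18, -18]
q=5: [-4, -26, -24, -22, -22]
Optimal cycle mean attained by: cycle 1->4->1, total (-1) + (-8), length 2.
Answer: λ = -9/2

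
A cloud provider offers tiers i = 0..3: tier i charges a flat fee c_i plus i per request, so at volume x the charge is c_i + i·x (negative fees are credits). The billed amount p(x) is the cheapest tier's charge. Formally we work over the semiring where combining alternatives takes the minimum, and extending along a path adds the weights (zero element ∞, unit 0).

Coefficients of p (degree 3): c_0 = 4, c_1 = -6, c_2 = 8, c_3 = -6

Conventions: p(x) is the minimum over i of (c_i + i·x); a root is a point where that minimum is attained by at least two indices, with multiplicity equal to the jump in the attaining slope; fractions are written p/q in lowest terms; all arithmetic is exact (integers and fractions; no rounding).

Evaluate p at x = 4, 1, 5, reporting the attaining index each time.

p(4) = min(4+0·4=4, -6+1·4=-2, 8+2·4=16, -6+3·4=6) = -2 (attained by i=1)
p(1) = min(4+0·1=4, -6+1·1=-5, 8+2·1=10, -6+3·1=-3) = -5 (attained by i=1)
p(5) = min(4+0·5=4, -6+1·5=-1, 8+2·5=18, -6+3·5=9) = -1 (attained by i=1)
Answer: p(4) = -2; p(1) = -5; p(5) = -1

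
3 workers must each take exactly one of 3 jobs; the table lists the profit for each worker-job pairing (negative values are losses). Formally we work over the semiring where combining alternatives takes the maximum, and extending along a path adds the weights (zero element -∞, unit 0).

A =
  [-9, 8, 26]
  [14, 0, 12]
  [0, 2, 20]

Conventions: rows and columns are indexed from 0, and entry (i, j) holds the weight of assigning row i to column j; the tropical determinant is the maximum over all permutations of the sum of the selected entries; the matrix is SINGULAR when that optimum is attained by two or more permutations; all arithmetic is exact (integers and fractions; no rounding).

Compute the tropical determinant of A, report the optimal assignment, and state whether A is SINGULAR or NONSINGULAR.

σ = (0, 1, 2): (-9) + 0 + 20 = 11
σ = (0, 2, 1): (-9) + 12 + 2 = 5
σ = (1, 0, 2): 8 + 14 + 20 = 42
σ = (1, 2, 0): 8 + 12 + 0 = 20
σ = (2, 0, 1): 26 + 14 + 2 = 42
σ = (2, 1, 0): 26 + 0 + 0 = 26
Optimal value attained by: σ = (1, 0, 2).
Answer: det⊕(A) = 42; verdict: SINGULAR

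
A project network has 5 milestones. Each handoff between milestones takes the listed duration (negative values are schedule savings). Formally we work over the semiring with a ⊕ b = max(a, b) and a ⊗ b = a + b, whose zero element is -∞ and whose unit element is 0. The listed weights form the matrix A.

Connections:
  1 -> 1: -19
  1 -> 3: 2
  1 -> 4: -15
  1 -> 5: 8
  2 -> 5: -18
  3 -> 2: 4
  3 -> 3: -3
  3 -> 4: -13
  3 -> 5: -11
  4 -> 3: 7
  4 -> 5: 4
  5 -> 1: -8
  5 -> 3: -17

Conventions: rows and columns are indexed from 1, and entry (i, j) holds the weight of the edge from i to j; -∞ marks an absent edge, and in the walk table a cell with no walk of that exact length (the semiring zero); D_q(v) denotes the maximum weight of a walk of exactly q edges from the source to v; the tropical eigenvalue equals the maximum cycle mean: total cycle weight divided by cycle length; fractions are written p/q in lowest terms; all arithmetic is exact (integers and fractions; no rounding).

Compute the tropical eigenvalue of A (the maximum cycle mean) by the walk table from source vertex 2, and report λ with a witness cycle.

q=0: [-∞, 0, -∞, -∞, -∞]
q=1: [-∞, -∞, -∞, -∞, -18]
q=2: [-26, -∞, -35, -∞, -∞]
q=3: [-45, -31, -24, -41, -18]
q=4: [-26, -20, -27, -37, -35]
q=5: [-43, -23, -24, -40, -18]
Optimal cycle mean attained by: cycle 1->5->1, total 8 + (-8), length 2.
Answer: λ = 0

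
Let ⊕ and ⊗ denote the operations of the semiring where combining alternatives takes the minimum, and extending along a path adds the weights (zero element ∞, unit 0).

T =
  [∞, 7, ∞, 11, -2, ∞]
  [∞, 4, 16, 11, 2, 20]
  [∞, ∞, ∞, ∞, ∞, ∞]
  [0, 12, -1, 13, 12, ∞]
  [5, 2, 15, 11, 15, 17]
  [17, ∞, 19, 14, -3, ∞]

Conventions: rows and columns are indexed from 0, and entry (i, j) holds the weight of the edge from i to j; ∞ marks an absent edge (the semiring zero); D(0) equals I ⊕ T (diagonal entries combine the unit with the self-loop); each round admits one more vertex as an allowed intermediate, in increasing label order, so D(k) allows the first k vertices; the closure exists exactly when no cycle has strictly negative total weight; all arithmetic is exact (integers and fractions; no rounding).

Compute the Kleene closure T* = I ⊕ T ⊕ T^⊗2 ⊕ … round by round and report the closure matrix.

D(0):
  [0, 7, ∞, 11, -2, ∞]
  [∞, 0, 16, 11, 2, 20]
  [∞, ∞, 0, ∞, ∞, ∞]
  [0, 12, -1, 0, 12, ∞]
  [5, 2, 15, 11, 0, 17]
  [17, ∞, 19, 14, -3, 0]
D(1):
  [0, 7, ∞, 11, -2, ∞]
  [∞, 0, 16, 11, 2, 20]
  [∞, ∞, 0, ∞, ∞, ∞]
  [0, 7, -1, 0, -2, ∞]
  [5, 2, 15, 11, 0, 17]
  [17, 24, 19, 14, -3, 0]
D(2):
  [0, 7, 23, 11, -2, 27]
  [∞, 0, 16, 11, 2, 20]
  [∞, ∞, 0, ∞, ∞, ∞]
  [0, 7, -1, 0, -2, 27]
  [5, 2, 15, 11, 0, 17]
  [17, 24, 19, 14, -3, 0]
D(3):
  [0, 7, 23, 11, -2, 27]
  [∞, 0, 16, 11, 2, 20]
  [∞, ∞, 0, ∞, ∞, ∞]
  [0, 7, -1, 0, -2, 27]
  [5, 2, 15, 11, 0, 17]
  [17, 24, 19, 14, -3, 0]
D(4):
  [0, 7, 10, 11, -2, 27]
  [11, 0, 10, 11, 2, 20]
  [∞, ∞, 0, ∞, ∞, ∞]
  [0, 7, -1, 0, -2, 27]
  [5, 2, 10, 11, 0, 17]
  [14, 21, 13, 14, -3, 0]
D(5):
  [0, 0, 8, 9, -2, 15]
  [7, 0, 10, 11, 2, 19]
  [∞, ∞, 0, ∞, ∞, ∞]
  [0, 0, -1, 0, -2, 15]
  [5, 2, 10, 11, 0, 17]
  [2, -1, 7, 8, -3, 0]
D(6):
  [0, 0, 8, 9, -2, 15]
  [7, 0, 10, 11, 2, 19]
  [∞, ∞, 0, ∞, ∞, ∞]
  [0, 0, -1, 0, -2, 15]
  [5, 2, 10, 11, 0, 17]
  [2, -1, 7, 8, -3, 0]
Answer: T* = [[0, 0, 8, 9, -2, 15], [7, 0, 10, 11, 2, 19], [∞, ∞, 0, ∞, ∞, ∞], [0, 0, -1, 0, -2, 15], [5, 2, 10, 11, 0, 17], [2, -1, 7, 8, -3, 0]]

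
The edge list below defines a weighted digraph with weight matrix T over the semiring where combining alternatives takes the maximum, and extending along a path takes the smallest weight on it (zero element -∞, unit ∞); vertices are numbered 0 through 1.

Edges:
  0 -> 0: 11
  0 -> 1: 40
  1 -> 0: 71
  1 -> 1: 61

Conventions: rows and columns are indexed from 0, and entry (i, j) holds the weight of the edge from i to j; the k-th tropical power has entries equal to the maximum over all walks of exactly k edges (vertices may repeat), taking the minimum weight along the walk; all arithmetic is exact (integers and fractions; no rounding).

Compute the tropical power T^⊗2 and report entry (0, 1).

T^⊗2:
  [40, 40]
  [61, 61]
Key observation: the optimum is the walk 0->1->1, with weight 40 min 61 = 40.
Optimal value attained by: walk 0->1->1.
Answer: (T^⊗2)[0][1] = 40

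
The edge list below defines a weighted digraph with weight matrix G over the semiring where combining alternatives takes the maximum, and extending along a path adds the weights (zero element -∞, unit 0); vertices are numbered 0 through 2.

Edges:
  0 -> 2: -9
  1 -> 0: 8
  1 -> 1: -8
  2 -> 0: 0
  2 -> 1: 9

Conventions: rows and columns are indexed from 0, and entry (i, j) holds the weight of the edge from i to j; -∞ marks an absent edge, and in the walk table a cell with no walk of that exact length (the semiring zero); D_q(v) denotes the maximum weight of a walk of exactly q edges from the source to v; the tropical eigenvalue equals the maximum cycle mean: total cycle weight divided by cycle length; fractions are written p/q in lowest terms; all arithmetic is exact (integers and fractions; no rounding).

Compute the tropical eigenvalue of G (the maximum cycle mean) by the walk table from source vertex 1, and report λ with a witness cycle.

q=0: [-∞, 0, -∞]
q=1: [8, -8, -∞]
q=2: [0, -16, -1]
q=3: [-1, 8, -9]
Optimal cycle mean attained by: cycle 0->2->1->0, total (-9) + 9 + 8, length 3.
Answer: λ = 8/3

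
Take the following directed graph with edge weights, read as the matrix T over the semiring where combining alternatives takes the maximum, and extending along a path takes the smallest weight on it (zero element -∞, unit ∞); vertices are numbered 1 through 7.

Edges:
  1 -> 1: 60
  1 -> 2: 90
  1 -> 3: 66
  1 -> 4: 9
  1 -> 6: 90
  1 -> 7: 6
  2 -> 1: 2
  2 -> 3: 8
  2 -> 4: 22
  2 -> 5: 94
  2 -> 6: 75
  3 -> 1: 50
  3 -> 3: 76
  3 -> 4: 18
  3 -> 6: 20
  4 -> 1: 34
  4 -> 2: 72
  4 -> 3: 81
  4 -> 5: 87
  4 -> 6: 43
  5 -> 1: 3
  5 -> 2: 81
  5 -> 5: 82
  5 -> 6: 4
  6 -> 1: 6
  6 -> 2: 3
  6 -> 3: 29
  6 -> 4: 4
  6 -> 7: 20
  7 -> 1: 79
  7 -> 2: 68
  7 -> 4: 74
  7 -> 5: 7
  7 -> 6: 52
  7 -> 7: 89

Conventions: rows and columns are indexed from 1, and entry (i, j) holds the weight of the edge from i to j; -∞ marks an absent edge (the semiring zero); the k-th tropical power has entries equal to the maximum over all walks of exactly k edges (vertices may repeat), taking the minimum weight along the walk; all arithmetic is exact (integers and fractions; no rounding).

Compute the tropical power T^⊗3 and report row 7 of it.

T^⊗2:
  [60, 60, 66, 22, 90, 75, 20]
  [22, 81, 29, 8, 82, 22, 20]
  [50, 50, 76, 18, 18, 50, 20]
  [50, 81, 76, 22, 82, 72, 20]
  [4, 81, 8, 22, 82, 75, 4]
  [29, 20, 29, 20, 7, 20, 20]
  [79, 79, 74, 74, 74, 79, 89]
T^⊗3:
  [60, 81, 66, 22, 82, 60, 20]
  [29, 81, 29, 22, 82, 75, 20]
  [50, 50, 76, 22, 50, 50, 20]
  [50, 81, 76, 22, 82, 75, 20]
  [22, 81, 29, 22, 82, 75, 20]
  [29, 29, 29, 20, 20, 29, 20]
  [79, 79, 74, 74, 79, 79, 89]
Answer: row 7 of T^⊗3 = [79, 79, 74, 74, 79, 79, 89]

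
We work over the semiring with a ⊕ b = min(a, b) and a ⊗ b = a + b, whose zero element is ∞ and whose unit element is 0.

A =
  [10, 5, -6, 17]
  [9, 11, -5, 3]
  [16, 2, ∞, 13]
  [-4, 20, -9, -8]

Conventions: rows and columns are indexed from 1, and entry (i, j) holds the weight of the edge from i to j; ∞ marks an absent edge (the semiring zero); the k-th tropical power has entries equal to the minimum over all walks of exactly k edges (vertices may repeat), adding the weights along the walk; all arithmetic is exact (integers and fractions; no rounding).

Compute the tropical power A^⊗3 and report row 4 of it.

A^⊗2:
  [10, -4, 0, 7]
  [-1, -3, -6, -5]
  [9, 13, -3, 5]
  [-12, -7, -17, -16]
A^⊗3:
  [3, 2, -9, -1]
  [-9, -4, -14, -13]
  [1, -1, -4, -3]
  [-20, -15, -25, -24]
Answer: row 4 of A^⊗3 = [-20, -15, -25, -24]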